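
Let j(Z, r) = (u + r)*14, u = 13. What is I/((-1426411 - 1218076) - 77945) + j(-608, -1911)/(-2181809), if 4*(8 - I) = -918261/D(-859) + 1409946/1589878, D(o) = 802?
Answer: 26120593227157806741/2163933416498455364608 ≈ 0.012071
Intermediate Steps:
I = 749797407229/2550164312 (I = 8 - (-918261/802 + 1409946/1589878)/4 = 8 - (-918261*1/802 + 1409946*(1/1589878))/4 = 8 - (-918261/802 + 704973/794939)/4 = 8 - ¼*(-729396092733/637541078) = 8 + 729396092733/2550164312 = 749797407229/2550164312 ≈ 294.02)
j(Z, r) = 182 + 14*r (j(Z, r) = (13 + r)*14 = 182 + 14*r)
I/((-1426411 - 1218076) - 77945) + j(-608, -1911)/(-2181809) = 749797407229/(2550164312*((-1426411 - 1218076) - 77945)) + (182 + 14*(-1911))/(-2181809) = 749797407229/(2550164312*(-2644487 - 77945)) + (182 - 26754)*(-1/2181809) = (749797407229/2550164312)/(-2722432) - 26572*(-1/2181809) = (749797407229/2550164312)*(-1/2722432) + 3796/311687 = -749797407229/6942648928246784 + 3796/311687 = 26120593227157806741/2163933416498455364608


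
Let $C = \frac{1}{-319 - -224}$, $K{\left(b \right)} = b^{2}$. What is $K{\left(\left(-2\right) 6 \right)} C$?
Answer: $- \frac{144}{95} \approx -1.5158$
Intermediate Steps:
$C = - \frac{1}{95}$ ($C = \frac{1}{-319 + 224} = \frac{1}{-95} = - \frac{1}{95} \approx -0.010526$)
$K{\left(\left(-2\right) 6 \right)} C = \left(\left(-2\right) 6\right)^{2} \left(- \frac{1}{95}\right) = \left(-12\right)^{2} \left(- \frac{1}{95}\right) = 144 \left(- \frac{1}{95}\right) = - \frac{144}{95}$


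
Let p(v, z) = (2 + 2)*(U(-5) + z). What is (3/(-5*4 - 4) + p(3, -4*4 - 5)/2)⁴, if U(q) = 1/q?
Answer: 8371769346801/2560000 ≈ 3.2702e+6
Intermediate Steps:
U(q) = 1/q
p(v, z) = -⅘ + 4*z (p(v, z) = (2 + 2)*(1/(-5) + z) = 4*(-⅕ + z) = -⅘ + 4*z)
(3/(-5*4 - 4) + p(3, -4*4 - 5)/2)⁴ = (3/(-5*4 - 4) + (-⅘ + 4*(-4*4 - 5))/2)⁴ = (3/(-20 - 4) + (-⅘ + 4*(-16 - 5))*(½))⁴ = (3/(-24) + (-⅘ + 4*(-21))*(½))⁴ = (3*(-1/24) + (-⅘ - 84)*(½))⁴ = (-⅛ - 424/5*½)⁴ = (-⅛ - 212/5)⁴ = (-1701/40)⁴ = 8371769346801/2560000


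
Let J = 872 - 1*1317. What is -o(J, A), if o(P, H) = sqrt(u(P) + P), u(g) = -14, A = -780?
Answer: -3*I*sqrt(51) ≈ -21.424*I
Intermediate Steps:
J = -445 (J = 872 - 1317 = -445)
o(P, H) = sqrt(-14 + P)
-o(J, A) = -sqrt(-14 - 445) = -sqrt(-459) = -3*I*sqrt(51)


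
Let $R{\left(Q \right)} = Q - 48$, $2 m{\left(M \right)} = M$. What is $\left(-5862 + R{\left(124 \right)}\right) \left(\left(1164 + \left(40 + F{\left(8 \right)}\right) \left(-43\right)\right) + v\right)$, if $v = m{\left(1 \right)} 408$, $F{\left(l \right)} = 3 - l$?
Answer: $792682$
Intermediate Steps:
$m{\left(M \right)} = \frac{M}{2}$
$R{\left(Q \right)} = -48 + Q$ ($R{\left(Q \right)} = Q - 48 = -48 + Q$)
$v = 204$ ($v = \frac{1}{2} \cdot 1 \cdot 408 = \frac{1}{2} \cdot 408 = 204$)
$\left(-5862 + R{\left(124 \right)}\right) \left(\left(1164 + \left(40 + F{\left(8 \right)}\right) \left(-43\right)\right) + v\right) = \left(-5862 + \left(-48 + 124\right)\right) \left(\left(1164 + \left(40 + \left(3 - 8\right)\right) \left(-43\right)\right) + 204\right) = \left(-5862 + 76\right) \left(\left(1164 + \left(40 + \left(3 - 8\right)\right) \left(-43\right)\right) + 204\right) = - 5786 \left(\left(1164 + \left(40 - 5\right) \left(-43\right)\right) + 204\right) = - 5786 \left(\left(1164 + 35 \left(-43\right)\right) + 204\right) = - 5786 \left(\left(1164 - 1505\right) + 204\right) = - 5786 \left(-341 + 204\right) = \left(-5786\right) \left(-137\right) = 792682$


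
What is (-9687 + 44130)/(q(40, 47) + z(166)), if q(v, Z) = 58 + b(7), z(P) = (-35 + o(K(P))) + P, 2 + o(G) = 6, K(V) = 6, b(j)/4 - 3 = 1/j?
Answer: 241101/1439 ≈ 167.55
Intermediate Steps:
b(j) = 12 + 4/j
o(G) = 4 (o(G) = -2 + 6 = 4)
z(P) = -31 + P (z(P) = (-35 + 4) + P = -31 + P)
q(v, Z) = 494/7 (q(v, Z) = 58 + (12 + 4/7) = 58 + 88/7 = 494/7)
(-9687 + 44130)/(q(40, 47) + z(166)) = (-9687 + 44130)/(494/7 + (-31 + 166)) = 34443/(494/7 + 135) = 34443/(1439/7) = 34443*(7/1439) = 241101/1439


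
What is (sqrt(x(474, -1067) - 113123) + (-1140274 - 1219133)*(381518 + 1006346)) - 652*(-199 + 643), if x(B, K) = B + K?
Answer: -3274536326136 + 2*I*sqrt(28429) ≈ -3.2745e+12 + 337.22*I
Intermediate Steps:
(sqrt(x(474, -1067) - 113123) + (-1140274 - 1219133)*(381518 + 1006346)) - 652*(-199 + 643) = (sqrt((474 - 1067) - 113123) + (-1140274 - 1219133)*(381518 + 1006346)) - 652*(-199 + 643) = (sqrt(-593 - 113123) - 2359407*1387864) - 652*444 = (sqrt(-113716) - 3274536036648) - 289488 = (2*I*sqrt(28429) - 3274536036648) - 289488 = (-3274536036648 + 2*I*sqrt(28429)) - 289488 = -3274536326136 + 2*I*sqrt(28429)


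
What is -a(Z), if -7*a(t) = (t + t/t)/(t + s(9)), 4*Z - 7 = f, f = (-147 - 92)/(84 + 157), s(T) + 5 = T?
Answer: 201/3094 ≈ 0.064964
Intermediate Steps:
s(T) = -5 + T
f = -239/241 ≈ -0.99170
Z = 362/241 (Z = 7/4 + (1/4)*(-239/241) = 7/4 - 239/964 = 362/241 ≈ 1.5021)
a(t) = -(1 + t)/(7*(4 + t)) (a(t) = -(t + t/t)/(7*(t + (-5 + 9))) = -(t + 1)/(7*(t + 4)) = -(1 + t)/(7*(4 + t)))
-a(Z) = -(-1 - 1*362/241)/(7*(4 + 362/241)) = -(-1 - 362/241)/(7*1326/241) = -241*(-603)/(7*1326*241) = -1*(-201/3094) = 201/3094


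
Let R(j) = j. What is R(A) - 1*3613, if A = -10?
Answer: -3623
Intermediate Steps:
R(A) - 1*3613 = -10 - 1*3613 = -10 - 3613 = -3623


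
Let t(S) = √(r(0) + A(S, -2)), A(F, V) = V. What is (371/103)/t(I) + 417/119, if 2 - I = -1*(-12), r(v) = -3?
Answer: 417/119 - 371*I*√5/515 ≈ 3.5042 - 1.6108*I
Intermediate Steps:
I = -10 (I = 2 - (-1)*(-12) = 2 - 1*12 = 2 - 12 = -10)
t(S) = I*√5 (t(S) = √(-3 - 2) = √(-5) = I*√5)
(371/103)/t(I) + 417/119 = (371/103)/((I*√5)) + 417/119 = (371*(1/103))*(-I*√5/5) + 417*(1/119) = 371*(-I*√5/5)/103 + 417/119 = -371*I*√5/515 + 417/119 = 417/119 - 371*I*√5/515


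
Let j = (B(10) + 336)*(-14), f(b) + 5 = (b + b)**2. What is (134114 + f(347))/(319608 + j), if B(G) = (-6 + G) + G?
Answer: 615745/314708 ≈ 1.9566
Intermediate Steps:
B(G) = -6 + 2*G
f(b) = -5 + 4*b**2 (f(b) = -5 + (b + b)**2 = -5 + (2*b)**2 = -5 + 4*b**2)
j = -4900 (j = ((-6 + 2*10) + 336)*(-14) = ((-6 + 20) + 336)*(-14) = (14 + 336)*(-14) = 350*(-14) = -4900)
(134114 + f(347))/(319608 + j) = (134114 + (-5 + 4*347**2))/(319608 - 4900) = (134114 + (-5 + 4*120409))/314708 = (134114 + (-5 + 481636))*(1/314708) = (134114 + 481631)*(1/314708) = 615745*(1/314708) = 615745/314708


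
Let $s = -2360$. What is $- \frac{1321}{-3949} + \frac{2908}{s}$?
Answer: $- \frac{2091533}{2329910} \approx -0.89769$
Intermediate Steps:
$- \frac{1321}{-3949} + \frac{2908}{s} = - \frac{1321}{-3949} + \frac{2908}{-2360} = \left(-1321\right) \left(- \frac{1}{3949}\right) + 2908 \left(- \frac{1}{2360}\right) = \frac{1321}{3949} - \frac{727}{590} = - \frac{2091533}{2329910}$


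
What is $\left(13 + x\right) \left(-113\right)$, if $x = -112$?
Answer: $11187$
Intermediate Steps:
$\left(13 + x\right) \left(-113\right) = \left(13 - 112\right) \left(-113\right) = \left(-99\right) \left(-113\right) = 11187$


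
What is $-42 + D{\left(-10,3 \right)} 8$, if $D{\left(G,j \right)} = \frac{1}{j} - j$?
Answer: $- \frac{190}{3} \approx -63.333$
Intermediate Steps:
$-42 + D{\left(-10,3 \right)} 8 = -42 + \left(\frac{1}{3} - 3\right) 8 = -42 - \frac{64}{3} = - \frac{190}{3}$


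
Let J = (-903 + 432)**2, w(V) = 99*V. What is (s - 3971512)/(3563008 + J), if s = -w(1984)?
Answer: -4167928/3784849 ≈ -1.1012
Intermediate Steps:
s = -196416 (s = -99*1984 = -1*196416 = -196416)
J = 221841 (J = (-471)**2 = 221841)
(s - 3971512)/(3563008 + J) = (-196416 - 3971512)/(3563008 + 221841) = -4167928/3784849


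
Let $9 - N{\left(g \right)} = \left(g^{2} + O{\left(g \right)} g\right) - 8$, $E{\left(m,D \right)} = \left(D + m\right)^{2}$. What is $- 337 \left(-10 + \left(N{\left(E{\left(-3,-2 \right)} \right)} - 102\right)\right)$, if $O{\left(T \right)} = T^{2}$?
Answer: $5508265$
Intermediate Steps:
$N{\left(g \right)} = 17 - g^{2} - g^{3}$ ($N{\left(g \right)} = 9 - \left(\left(g^{2} + g^{2} g\right) - 8\right) = 9 - \left(\left(g^{2} + g^{3}\right) - 8\right) = 9 - \left(-8 + g^{2} + g^{3}\right) = 17 - g^{2} - g^{3}$)
$- 337 \left(-10 + \left(N{\left(E{\left(-3,-2 \right)} \right)} - 102\right)\right) = - 337 \left(-10 - \left(85 + \left(\left(-2 - 3\right)^{2}\right)^{2} + \left(\left(-2 - 3\right)^{2}\right)^{3}\right)\right) = - 337 \left(-10 - \left(85 + \left(\left(-5\right)^{2}\right)^{2} + \left(\left(-5\right)^{2}\right)^{3}\right)\right) = - 337 \left(-10 - 16335\right) = \left(-337\right) \left(-16345\right) = 5508265$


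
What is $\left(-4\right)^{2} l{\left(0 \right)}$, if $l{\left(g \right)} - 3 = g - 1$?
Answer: $32$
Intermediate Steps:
$l{\left(g \right)} = 2 + g$ ($l{\left(g \right)} = 3 + \left(g - 1\right) = 3 + \left(-1 + g\right) = 2 + g$)
$\left(-4\right)^{2} l{\left(0 \right)} = \left(-4\right)^{2} \left(2 + 0\right) = 16 \cdot 2 = 32$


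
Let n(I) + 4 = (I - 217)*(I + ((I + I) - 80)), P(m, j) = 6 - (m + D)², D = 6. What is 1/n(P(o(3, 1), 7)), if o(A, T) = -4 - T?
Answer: 1/13776 ≈ 7.2590e-5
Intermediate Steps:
P(m, j) = 6 - (6 + m)² (P(m, j) = 6 - (m + 6)² = 6 - (6 + m)²)
n(I) = -4 + (-217 + I)*(-80 + 3*I) (n(I) = -4 + (I - 217)*(I + ((I + I) - 80)) = -4 + (-217 + I)*(I + (2*I - 80)) = -4 + (-217 + I)*(I + (-80 + 2*I)) = -4 + (-217 + I)*(-80 + 3*I))
1/n(P(o(3, 1), 7)) = 1/(17356 - 731*(6 - (6 + (-4 - 1*1))²) + 3*(6 - (6 + (-4 - 1*1))²)²) = 1/(17356 - 731*(6 - (6 + (-4 - 1))²) + 3*(6 - (6 + (-4 - 1))²)²) = 1/(17356 - 731*(6 - (6 - 5)²) + 3*(6 - (6 - 5)²)²) = 1/(17356 - 731*(6 - 1*1²) + 3*(6 - 1*1²)²) = 1/(17356 - 731*(6 - 1*1) + 3*(6 - 1*1)²) = 1/(17356 - 731*(6 - 1) + 3*(6 - 1)²) = 1/(17356 - 731*5 + 3*5²) = 1/(17356 - 3655 + 3*25) = 1/(17356 - 3655 + 75) = 1/13776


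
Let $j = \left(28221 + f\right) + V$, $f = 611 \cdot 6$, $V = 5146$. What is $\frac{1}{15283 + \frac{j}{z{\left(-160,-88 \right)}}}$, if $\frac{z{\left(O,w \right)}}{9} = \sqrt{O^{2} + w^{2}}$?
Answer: $\frac{1423355328}{21753092186683} - \frac{91944 \sqrt{521}}{21753092186683} \approx 6.5336 \cdot 10^{-5}$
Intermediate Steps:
$z{\left(O,w \right)} = 9 \sqrt{O^{2} + w^{2}}$
$f = 3666$
$j = 37033$ ($j = \left(28221 + 3666\right) + 5146 = 31887 + 5146 = 37033$)
$\frac{1}{15283 + \frac{j}{z{\left(-160,-88 \right)}}} = \frac{1}{15283 + \frac{37033}{9 \sqrt{\left(-160\right)^{2} + \left(-88\right)^{2}}}} = \frac{1}{15283 + \frac{37033}{9 \sqrt{25600 + 7744}}} = \frac{1}{15283 + \frac{37033}{9 \sqrt{33344}}} = \frac{1}{15283 + \frac{37033}{9 \cdot 8 \sqrt{521}}} = \frac{1}{15283 + \frac{37033}{72 \sqrt{521}}} = \frac{1}{15283 + 37033 \frac{\sqrt{521}}{37512}} = \frac{1}{15283 + \frac{37033 \sqrt{521}}{37512}}$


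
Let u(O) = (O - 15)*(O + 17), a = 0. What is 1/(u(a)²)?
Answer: 1/65025 ≈ 1.5379e-5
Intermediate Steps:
u(O) = (-15 + O)*(17 + O)
1/(u(a)²) = 1/((-255 + 0² + 2*0)²) = 1/((-255 + 0 + 0)²) = 1/((-255)²) = 1/65025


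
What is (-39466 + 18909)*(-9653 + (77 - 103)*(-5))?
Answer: 195764311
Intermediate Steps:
(-39466 + 18909)*(-9653 + (77 - 103)*(-5)) = -20557*(-9653 - 26*(-5)) = -20557*(-9653 + 130) = -20557*(-9523) = 195764311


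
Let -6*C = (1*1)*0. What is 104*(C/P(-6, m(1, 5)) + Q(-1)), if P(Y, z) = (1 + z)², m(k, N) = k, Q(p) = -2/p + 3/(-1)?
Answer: -104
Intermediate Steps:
Q(p) = -3 - 2/p (Q(p) = -2/p + 3*(-1) = -2/p - 3 = -3 - 2/p)
C = 0 (C = -1*1*0/6 = -0/6 = -⅙*0 = 0)
104*(C/P(-6, m(1, 5)) + Q(-1)) = 104*(0/((1 + 1)²) + (-3 - 2/(-1))) = 104*(0/(2²) + (-3 - 2*(-1))) = 104*(0/4 + (-3 + 2)) = 104*(0*(¼) - 1) = 104*(0 - 1) = 104*(-1) = -104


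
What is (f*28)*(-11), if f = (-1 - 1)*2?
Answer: 1232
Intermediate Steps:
f = -4 (f = -2*2 = -4)
(f*28)*(-11) = -4*28*(-11) = -112*(-11) = 1232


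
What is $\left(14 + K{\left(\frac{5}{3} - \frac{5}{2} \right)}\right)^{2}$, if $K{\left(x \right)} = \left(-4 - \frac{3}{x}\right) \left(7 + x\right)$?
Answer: $\frac{29929}{225} \approx 133.02$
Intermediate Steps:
$\left(14 + K{\left(\frac{5}{3} - \frac{5}{2} \right)}\right)^{2} = \left(14 - \left(31 + 4 \left(\frac{5}{3} - \frac{5}{2}\right) + \frac{21}{\frac{5}{3} - \frac{5}{2}}\right)\right)^{2} = \left(14 - \left(\frac{83}{3} - \frac{126}{5}\right)\right)^{2} = \left(14 - \frac{37}{15}\right)^{2} = \left(\frac{173}{15}\right)^{2} = \frac{29929}{225}$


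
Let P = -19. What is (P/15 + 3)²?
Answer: 676/225 ≈ 3.0044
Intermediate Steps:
(P/15 + 3)² = (-19/15 + 3)² = (26/15)² = 676/225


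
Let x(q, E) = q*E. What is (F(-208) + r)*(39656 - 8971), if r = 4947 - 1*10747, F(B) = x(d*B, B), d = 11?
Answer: 14425141240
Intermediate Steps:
x(q, E) = E*q
F(B) = 11*B**2 (F(B) = B*(11*B) = 11*B**2)
r = -5800 (r = 4947 - 10747 = -5800)
(F(-208) + r)*(39656 - 8971) = (11*(-208)**2 - 5800)*(39656 - 8971) = (11*43264 - 5800)*30685 = (475904 - 5800)*30685 = 470104*30685 = 14425141240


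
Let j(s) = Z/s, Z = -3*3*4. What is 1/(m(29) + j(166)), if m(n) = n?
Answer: 83/2389 ≈ 0.034743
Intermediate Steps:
Z = -36 (Z = -9*4 = -36)
j(s) = -36/s
1/(m(29) + j(166)) = 1/(29 - 36/166) = 1/(29 - 36*1/166) = 1/(29 - 18/83) = 1/(2389/83) = 83/2389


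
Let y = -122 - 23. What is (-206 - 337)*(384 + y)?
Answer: -129777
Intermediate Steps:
y = -145
(-206 - 337)*(384 + y) = (-206 - 337)*(384 - 145) = -543*239 = -129777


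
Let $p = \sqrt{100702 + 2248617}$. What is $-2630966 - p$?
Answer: $-2630966 - \sqrt{2349319} \approx -2.6325 \cdot 10^{6}$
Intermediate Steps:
$p = \sqrt{2349319} \approx 1532.7$
$-2630966 - p = -2630966 - \sqrt{2349319}$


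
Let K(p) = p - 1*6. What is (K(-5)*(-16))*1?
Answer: 176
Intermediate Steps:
K(p) = -6 + p (K(p) = p - 6 = -6 + p)
(K(-5)*(-16))*1 = ((-6 - 5)*(-16))*1 = -11*(-16)*1 = 176*1 = 176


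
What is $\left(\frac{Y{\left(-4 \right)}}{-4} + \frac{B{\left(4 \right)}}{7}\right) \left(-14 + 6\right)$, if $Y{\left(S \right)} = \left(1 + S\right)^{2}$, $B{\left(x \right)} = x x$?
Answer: $- \frac{2}{7} \approx -0.28571$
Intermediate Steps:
$B{\left(x \right)} = x^{2}$
$\left(\frac{Y{\left(-4 \right)}}{-4} + \frac{B{\left(4 \right)}}{7}\right) \left(-14 + 6\right) = \left(\frac{\left(1 - 4\right)^{2}}{-4} + \frac{4^{2}}{7}\right) \left(-14 + 6\right) = \left(\left(-3\right)^{2} \left(- \frac{1}{4}\right) + 16 \cdot \frac{1}{7}\right) \left(-8\right) = \left(9 \left(- \frac{1}{4}\right) + \frac{16}{7}\right) \left(-8\right) = \left(- \frac{9}{4} + \frac{16}{7}\right) \left(-8\right) = \frac{1}{28} \left(-8\right) = - \frac{2}{7}$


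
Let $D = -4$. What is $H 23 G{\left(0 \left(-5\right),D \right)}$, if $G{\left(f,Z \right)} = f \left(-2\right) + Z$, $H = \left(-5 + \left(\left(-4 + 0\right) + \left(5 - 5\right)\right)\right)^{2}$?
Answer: $-7452$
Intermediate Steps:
$H = 81$ ($H = \left(-5 + \left(-4 + 0\right)\right)^{2} = \left(-5 - 4\right)^{2} = \left(-9\right)^{2} = 81$)
$G{\left(f,Z \right)} = Z - 2 f$ ($G{\left(f,Z \right)} = - 2 f + Z = Z - 2 f$)
$H 23 G{\left(0 \left(-5\right),D \right)} = 81 \cdot 23 \left(-4 - 2 \cdot 0 \left(-5\right)\right) = 1863 \left(-4 - 0\right) = 1863 \left(-4 + 0\right) = 1863 \left(-4\right) = -7452$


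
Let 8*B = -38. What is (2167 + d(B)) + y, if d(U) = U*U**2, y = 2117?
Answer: 267317/64 ≈ 4176.8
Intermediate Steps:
B = -19/4 (B = (1/8)*(-38) = -19/4 ≈ -4.7500)
d(U) = U**3
(2167 + d(B)) + y = (2167 + (-19/4)**3) + 2117 = (2167 - 6859/64) + 2117 = 131829/64 + 2117 = 267317/64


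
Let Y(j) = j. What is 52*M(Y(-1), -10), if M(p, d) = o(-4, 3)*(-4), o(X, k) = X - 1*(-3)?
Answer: 208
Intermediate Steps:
o(X, k) = 3 + X (o(X, k) = X + 3 = 3 + X)
M(p, d) = 4 (M(p, d) = (3 - 4)*(-4) = -1*(-4) = 4)
52*M(Y(-1), -10) = 52*4 = 208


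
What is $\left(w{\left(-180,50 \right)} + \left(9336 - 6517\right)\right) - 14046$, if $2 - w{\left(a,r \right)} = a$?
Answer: $-11045$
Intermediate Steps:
$w{\left(a,r \right)} = 2 - a$
$\left(w{\left(-180,50 \right)} + \left(9336 - 6517\right)\right) - 14046 = \left(\left(2 - -180\right) + \left(9336 - 6517\right)\right) - 14046 = \left(\left(2 + 180\right) + \left(9336 - 6517\right)\right) - 14046 = \left(182 + 2819\right) - 14046 = 3001 - 14046 = -11045$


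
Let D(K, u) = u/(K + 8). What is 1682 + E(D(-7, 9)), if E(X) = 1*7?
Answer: 1689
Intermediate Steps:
D(K, u) = u/(8 + K)
E(X) = 7
1682 + E(D(-7, 9)) = 1682 + 7 = 1689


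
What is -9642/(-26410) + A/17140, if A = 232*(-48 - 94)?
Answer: -17619679/11316685 ≈ -1.5570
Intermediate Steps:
A = -32944 (A = 232*(-142) = -32944)
-9642/(-26410) + A/17140 = -9642/(-26410) - 32944/17140 = -9642*(-1/26410) - 32944*1/17140 = 4821/13205 - 8236/4285 = -17619679/11316685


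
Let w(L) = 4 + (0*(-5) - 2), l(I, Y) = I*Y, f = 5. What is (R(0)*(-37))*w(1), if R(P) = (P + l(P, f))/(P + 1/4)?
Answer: 0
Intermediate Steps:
R(P) = 6*P/(¼ + P) (R(P) = (P + P*5)/(P + 1/4) = (P + 5*P)/(P + ¼) = (6*P)/(¼ + P) = 6*P/(¼ + P))
w(L) = 2 (w(L) = 4 + (0 - 2) = 4 - 2 = 2)
(R(0)*(-37))*w(1) = ((24*0/(1 + 4*0))*(-37))*2 = ((24*0/(1 + 0))*(-37))*2 = ((24*0/1)*(-37))*2 = ((24*0*1)*(-37))*2 = (0*(-37))*2 = 0*2 = 0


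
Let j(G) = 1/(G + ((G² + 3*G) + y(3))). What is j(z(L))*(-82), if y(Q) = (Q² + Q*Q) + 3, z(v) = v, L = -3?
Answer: -41/9 ≈ -4.5556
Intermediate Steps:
y(Q) = 3 + 2*Q² (y(Q) = (Q² + Q²) + 3 = 2*Q² + 3 = 3 + 2*Q²)
j(G) = 1/(21 + G² + 4*G) (j(G) = 1/(G + ((G² + 3*G) + (3 + 2*3²))) = 1/(G + ((G² + 3*G) + (3 + 2*9))) = 1/(G + ((G² + 3*G) + (3 + 18))) = 1/(G + ((G² + 3*G) + 21)) = 1/(G + (21 + G² + 3*G)) = 1/(21 + G² + 4*G))
j(z(L))*(-82) = -82/(21 + (-3)² + 4*(-3)) = -82/(21 + 9 - 12) = -82/18 = (1/18)*(-82) = -41/9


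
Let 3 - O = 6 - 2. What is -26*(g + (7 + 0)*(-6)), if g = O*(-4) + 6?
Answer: 832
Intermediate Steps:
O = -1 (O = 3 - (6 - 2) = 3 - 1*4 = 3 - 4 = -1)
g = 10 (g = -1*(-4) + 6 = 4 + 6 = 10)
-26*(g + (7 + 0)*(-6)) = -26*(10 + (7 + 0)*(-6)) = -26*(10 + 7*(-6)) = -26*(10 - 42) = -26*(-32) = 832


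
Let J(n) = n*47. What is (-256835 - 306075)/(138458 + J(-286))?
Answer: -281455/62508 ≈ -4.5027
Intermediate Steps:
J(n) = 47*n
(-256835 - 306075)/(138458 + J(-286)) = (-256835 - 306075)/(138458 + 47*(-286)) = -562910/(138458 - 13442) = -562910/125016 = -562910*1/125016 = -281455/62508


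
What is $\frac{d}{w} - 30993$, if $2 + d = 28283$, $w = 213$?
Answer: $- \frac{2191076}{71} \approx -30860.0$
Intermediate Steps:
$d = 28281$ ($d = -2 + 28283 = 28281$)
$\frac{d}{w} - 30993 = \frac{28281}{213} - 30993 = 28281 \cdot \frac{1}{213} - 30993 = \frac{9427}{71} - 30993 = - \frac{2191076}{71}$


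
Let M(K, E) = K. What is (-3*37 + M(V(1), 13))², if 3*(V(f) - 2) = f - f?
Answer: 11881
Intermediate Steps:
V(f) = 2 (V(f) = 2 + (f - f)/3 = 2 + (⅓)*0 = 2 + 0 = 2)
(-3*37 + M(V(1), 13))² = (-3*37 + 2)² = (-111 + 2)² = (-109)² = 11881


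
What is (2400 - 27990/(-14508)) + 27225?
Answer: 23879305/806 ≈ 29627.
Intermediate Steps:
(2400 - 27990/(-14508)) + 27225 = (2400 - 27990*(-1/14508)) + 27225 = (2400 + 1555/806) + 27225 = 1935955/806 + 27225 = 23879305/806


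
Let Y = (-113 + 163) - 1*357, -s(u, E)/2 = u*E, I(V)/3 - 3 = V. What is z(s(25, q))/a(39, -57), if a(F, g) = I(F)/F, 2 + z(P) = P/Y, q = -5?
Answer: -1872/2149 ≈ -0.87110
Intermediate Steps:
I(V) = 9 + 3*V
s(u, E) = -2*E*u (s(u, E) = -2*u*E = -2*E*u)
Y = -307 (Y = 50 - 357 = -307)
z(P) = -2 - P/307 (z(P) = -2 + P/(-307) = -2 + P*(-1/307) = -2 - P/307)
a(F, g) = (9 + 3*F)/F
z(s(25, q))/a(39, -57) = (-2 - (-2)*(-5)*25/307)/(3 + 9/39) = (-2 - 1/307*250)/(3 + 9*(1/39)) = (-2 - 250/307)/(3 + 3/13) = -864/(307*42/13) = -864/307*13/42 = -1872/2149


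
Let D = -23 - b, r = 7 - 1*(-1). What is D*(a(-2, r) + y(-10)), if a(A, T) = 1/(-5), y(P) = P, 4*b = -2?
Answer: 459/2 ≈ 229.50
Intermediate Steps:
b = -1/2 (b = (1/4)*(-2) = -1/2 ≈ -0.50000)
r = 8 (r = 7 + 1 = 8)
a(A, T) = -1/5
D = -45/2 (D = -23 - 1*(-1/2) = -23 + 1/2 = -45/2 ≈ -22.500)
D*(a(-2, r) + y(-10)) = -45*(-1/5 - 10)/2 = -45/2*(-51/5) = 459/2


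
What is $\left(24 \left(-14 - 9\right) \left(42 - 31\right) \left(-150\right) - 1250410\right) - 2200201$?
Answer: $-2539811$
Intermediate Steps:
$\left(24 \left(-14 - 9\right) \left(42 - 31\right) \left(-150\right) - 1250410\right) - 2200201 = \left(24 \left(\left(-23\right) 11\right) \left(-150\right) - 1250410\right) - 2200201 = \left(24 \left(-253\right) \left(-150\right) - 1250410\right) - 2200201 = \left(\left(-6072\right) \left(-150\right) - 1250410\right) - 2200201 = \left(910800 - 1250410\right) - 2200201 = -339610 - 2200201 = -2539811$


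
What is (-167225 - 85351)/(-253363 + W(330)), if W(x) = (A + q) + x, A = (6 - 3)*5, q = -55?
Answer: 252576/253073 ≈ 0.99804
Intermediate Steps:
A = 15 (A = 3*5 = 15)
W(x) = -40 + x (W(x) = (15 - 55) + x = -40 + x)
(-167225 - 85351)/(-253363 + W(330)) = (-167225 - 85351)/(-253363 + (-40 + 330)) = -252576/(-253363 + 290) = -252576/(-253073) = -252576*(-1/253073) = 252576/253073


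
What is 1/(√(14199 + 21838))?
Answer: √36037/36037 ≈ 0.0052678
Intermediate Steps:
1/(√(14199 + 21838)) = 1/(√36037) = √36037/36037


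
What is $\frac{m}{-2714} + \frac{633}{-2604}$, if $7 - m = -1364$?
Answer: $- \frac{881341}{1177876} \approx -0.74825$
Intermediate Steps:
$m = 1371$ ($m = 7 - -1364 = 7 + 1364 = 1371$)
$\frac{m}{-2714} + \frac{633}{-2604} = \frac{1371}{-2714} + \frac{633}{-2604} = 1371 \left(- \frac{1}{2714}\right) + 633 \left(- \frac{1}{2604}\right) = - \frac{1371}{2714} - \frac{211}{868} = - \frac{881341}{1177876}$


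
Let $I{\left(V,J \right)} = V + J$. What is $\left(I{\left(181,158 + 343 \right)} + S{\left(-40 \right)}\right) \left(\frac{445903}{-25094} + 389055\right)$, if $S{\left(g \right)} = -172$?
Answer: $\frac{2489437568085}{12547} \approx 1.9841 \cdot 10^{8}$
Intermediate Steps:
$I{\left(V,J \right)} = J + V$
$\left(I{\left(181,158 + 343 \right)} + S{\left(-40 \right)}\right) \left(\frac{445903}{-25094} + 389055\right) = \left(\left(\left(158 + 343\right) + 181\right) - 172\right) \left(\frac{445903}{-25094} + 389055\right) = \left(\left(501 + 181\right) - 172\right) \left(445903 \left(- \frac{1}{25094}\right) + 389055\right) = \left(682 - 172\right) \left(- \frac{445903}{25094} + 389055\right) = 510 \cdot \frac{9762500267}{25094} = \frac{2489437568085}{12547}$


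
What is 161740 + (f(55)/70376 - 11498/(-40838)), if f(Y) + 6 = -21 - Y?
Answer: 116211001541913/718503772 ≈ 1.6174e+5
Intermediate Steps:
f(Y) = -27 - Y (f(Y) = -6 + (-21 - Y) = -27 - Y)
161740 + (f(55)/70376 - 11498/(-40838)) = 161740 + ((-27 - 1*55)/70376 - 11498/(-40838)) = 161740 + ((-27 - 55)*(1/70376) - 11498*(-1/40838)) = 161740 + (-82*1/70376 + 5749/20419) = 161740 + (-41/35188 + 5749/20419) = 161740 + 201458633/718503772 = 116211001541913/718503772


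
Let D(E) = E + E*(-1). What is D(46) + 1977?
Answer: 1977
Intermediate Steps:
D(E) = 0 (D(E) = E - E = 0)
D(46) + 1977 = 0 + 1977 = 1977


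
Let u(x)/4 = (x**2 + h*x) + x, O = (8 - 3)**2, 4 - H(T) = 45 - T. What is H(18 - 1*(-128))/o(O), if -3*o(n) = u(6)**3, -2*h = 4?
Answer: -7/38400 ≈ -0.00018229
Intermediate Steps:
h = -2 (h = -1/2*4 = -2)
H(T) = -41 + T (H(T) = 4 - (45 - T) = 4 + (-45 + T) = -41 + T)
O = 25 (O = 5**2 = 25)
u(x) = -4*x + 4*x**2 (u(x) = 4*((x**2 - 2*x) + x) = 4*(x**2 - x) = -4*x + 4*x**2)
o(n) = -576000 (o(n) = -13824*(-1 + 6)**3/3 = -(4*6*5)**3/3 = -1/3*120**3 = -1/3*1728000 = -576000)
H(18 - 1*(-128))/o(O) = (-41 + (18 - 1*(-128)))/(-576000) = (-41 + (18 + 128))*(-1/576000) = (-41 + 146)*(-1/576000) = 105*(-1/576000) = -7/38400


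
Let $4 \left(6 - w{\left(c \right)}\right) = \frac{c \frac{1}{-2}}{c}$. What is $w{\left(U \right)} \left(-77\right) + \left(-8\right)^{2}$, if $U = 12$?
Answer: $- \frac{3261}{8} \approx -407.63$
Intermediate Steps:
$w{\left(c \right)} = \frac{49}{8}$ ($w{\left(c \right)} = 6 - \frac{\frac{c}{-2} \frac{1}{c}}{4} = 6 - \frac{c \left(- \frac{1}{2}\right) \frac{1}{c}}{4} = 6 - \frac{- \frac{c}{2} \frac{1}{c}}{4} = 6 - - \frac{1}{8} = 6 + \frac{1}{8} = \frac{49}{8}$)
$w{\left(U \right)} \left(-77\right) + \left(-8\right)^{2} = \frac{49}{8} \left(-77\right) + \left(-8\right)^{2} = - \frac{3773}{8} + 64 = - \frac{3261}{8}$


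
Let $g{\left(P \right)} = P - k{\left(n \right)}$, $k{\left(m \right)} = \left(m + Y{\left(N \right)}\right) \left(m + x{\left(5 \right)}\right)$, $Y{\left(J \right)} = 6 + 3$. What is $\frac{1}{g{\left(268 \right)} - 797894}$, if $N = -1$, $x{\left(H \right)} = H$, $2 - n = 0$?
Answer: $- \frac{1}{797703} \approx -1.2536 \cdot 10^{-6}$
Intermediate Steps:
$n = 2$ ($n = 2 - 0 = 2 + 0 = 2$)
$Y{\left(J \right)} = 9$
$k{\left(m \right)} = \left(5 + m\right) \left(9 + m\right)$ ($k{\left(m \right)} = \left(m + 9\right) \left(m + 5\right) = \left(9 + m\right) \left(5 + m\right) = \left(5 + m\right) \left(9 + m\right)$)
$g{\left(P \right)} = -77 + P$ ($g{\left(P \right)} = P - \left(45 + 2^{2} + 14 \cdot 2\right) = P - \left(45 + 4 + 28\right) = P - 77 = -77 + P$)
$\frac{1}{g{\left(268 \right)} - 797894} = \frac{1}{\left(-77 + 268\right) - 797894} = \frac{1}{191 - 797894} = \frac{1}{-797703} = - \frac{1}{797703}$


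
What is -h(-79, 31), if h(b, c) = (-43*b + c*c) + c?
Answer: -4389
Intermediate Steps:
h(b, c) = c + c**2 - 43*b (h(b, c) = (-43*b + c**2) + c = (c**2 - 43*b) + c = c + c**2 - 43*b)
-h(-79, 31) = -(31 + 31**2 - 43*(-79)) = -(31 + 961 + 3397) = -1*4389 = -4389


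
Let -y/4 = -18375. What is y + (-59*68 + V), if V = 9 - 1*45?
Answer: 69452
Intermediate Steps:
y = 73500 (y = -4*(-18375) = 73500)
V = -36 (V = 9 - 45 = -36)
y + (-59*68 + V) = 73500 + (-59*68 - 36) = 73500 + (-4012 - 36) = 73500 - 4048 = 69452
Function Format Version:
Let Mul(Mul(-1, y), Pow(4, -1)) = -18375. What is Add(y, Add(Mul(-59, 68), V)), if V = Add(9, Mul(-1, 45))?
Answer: 69452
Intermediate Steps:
y = 73500 (y = Mul(-4, -18375) = 73500)
V = -36 (V = Add(9, -45) = -36)
Add(y, Add(Mul(-59, 68), V)) = Add(73500, Add(Mul(-59, 68), -36)) = Add(73500, Add(-4012, -36)) = Add(73500, -4048) = 69452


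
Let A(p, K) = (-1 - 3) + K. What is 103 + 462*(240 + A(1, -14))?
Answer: 102667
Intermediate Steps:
A(p, K) = -4 + K
103 + 462*(240 + A(1, -14)) = 103 + 462*(240 + (-4 - 14)) = 103 + 462*(240 - 18) = 103 + 462*222 = 103 + 102564 = 102667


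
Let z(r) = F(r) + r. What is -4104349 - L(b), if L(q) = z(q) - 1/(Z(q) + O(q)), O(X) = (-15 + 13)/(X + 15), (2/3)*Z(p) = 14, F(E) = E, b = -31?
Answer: -693624495/169 ≈ -4.1043e+6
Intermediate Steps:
z(r) = 2*r (z(r) = r + r = 2*r)
Z(p) = 21 (Z(p) = (3/2)*14 = 21)
O(X) = -2/(15 + X)
L(q) = -1/(21 - 2/(15 + q)) + 2*q (L(q) = 2*q - 1/(21 - 2/(15 + q)) = -1/(21 - 2/(15 + q)) + 2*q)
-4104349 - L(b) = -4104349 - (-15 + 42*(-31)² + 625*(-31))/(313 + 21*(-31)) = -4104349 - (-15 + 42*961 - 19375)/(313 - 651) = -4104349 - (-15 + 40362 - 19375)/(-338) = -4104349 - (-1)*20972/338 = -4104349 - 1*(-10486/169) = -4104349 + 10486/169 = -693624495/169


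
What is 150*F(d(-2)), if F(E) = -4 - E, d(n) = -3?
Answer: -150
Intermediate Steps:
150*F(d(-2)) = 150*(-4 - 1*(-3)) = 150*(-4 + 3) = 150*(-1) = -150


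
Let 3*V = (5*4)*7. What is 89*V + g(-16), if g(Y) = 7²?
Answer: 12607/3 ≈ 4202.3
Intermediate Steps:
g(Y) = 49
V = 140/3 (V = ((5*4)*7)/3 = (20*7)/3 = (⅓)*140 = 140/3 ≈ 46.667)
89*V + g(-16) = 89*(140/3) + 49 = 12460/3 + 49 = 12607/3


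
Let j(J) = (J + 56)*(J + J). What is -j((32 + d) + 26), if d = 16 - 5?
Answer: -17250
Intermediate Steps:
d = 11
j(J) = 2*J*(56 + J) (j(J) = (56 + J)*(2*J) = 2*J*(56 + J))
-j((32 + d) + 26) = -2*((32 + 11) + 26)*(56 + ((32 + 11) + 26)) = -2*(43 + 26)*(56 + (43 + 26)) = -2*69*(56 + 69) = -2*69*125 = -1*17250 = -17250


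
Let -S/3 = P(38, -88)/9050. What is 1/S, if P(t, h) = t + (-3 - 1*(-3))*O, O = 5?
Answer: -4525/57 ≈ -79.386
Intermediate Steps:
P(t, h) = t (P(t, h) = t + (-3 - 1*(-3))*5 = t + (-3 + 3)*5 = t + 0*5 = t + 0 = t)
S = -57/4525 (S = -114/9050 = -3*19/4525 = -57/4525 ≈ -0.012597)
1/S = 1/(-57/4525) = -4525/57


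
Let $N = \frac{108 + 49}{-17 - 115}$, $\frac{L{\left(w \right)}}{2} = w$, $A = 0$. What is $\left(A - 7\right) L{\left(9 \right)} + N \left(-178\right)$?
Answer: $\frac{5657}{66} \approx 85.712$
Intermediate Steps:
$L{\left(w \right)} = 2 w$
$N = - \frac{157}{132}$ ($N = \frac{157}{-132} = 157 \left(- \frac{1}{132}\right) = - \frac{157}{132} \approx -1.1894$)
$\left(A - 7\right) L{\left(9 \right)} + N \left(-178\right) = \left(0 - 7\right) 2 \cdot 9 - - \frac{13973}{66} = \left(-7\right) 18 + \frac{13973}{66} = -126 + \frac{13973}{66} = \frac{5657}{66}$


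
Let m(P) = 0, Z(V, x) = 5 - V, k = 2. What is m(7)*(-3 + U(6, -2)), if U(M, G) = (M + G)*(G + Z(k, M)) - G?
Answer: 0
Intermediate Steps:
U(M, G) = -G + (3 + G)*(G + M) (U(M, G) = (M + G)*(G + (5 - 1*2)) - G = (G + M)*(G + (5 - 2)) - G = (G + M)*(G + 3) - G = (G + M)*(3 + G) - G = (3 + G)*(G + M) - G = -G + (3 + G)*(G + M))
m(7)*(-3 + U(6, -2)) = 0*(-3 + ((-2)² + 2*(-2) + 3*6 - 2*6)) = 0*(-3 + (4 - 4 + 18 - 12)) = 0*(-3 + 6) = 0*3 = 0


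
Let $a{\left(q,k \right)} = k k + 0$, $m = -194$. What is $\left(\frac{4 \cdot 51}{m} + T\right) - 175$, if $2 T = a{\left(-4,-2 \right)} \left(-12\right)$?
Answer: $- \frac{19405}{97} \approx -200.05$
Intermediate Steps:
$a{\left(q,k \right)} = k^{2}$ ($a{\left(q,k \right)} = k^{2} + 0 = k^{2}$)
$T = -24$ ($T = \frac{\left(-2\right)^{2} \left(-12\right)}{2} = \frac{4 \left(-12\right)}{2} = \frac{1}{2} \left(-48\right) = -24$)
$\left(\frac{4 \cdot 51}{m} + T\right) - 175 = \left(\frac{4 \cdot 51}{-194} - 24\right) - 175 = \left(204 \left(- \frac{1}{194}\right) - 24\right) - 175 = \left(- \frac{102}{97} - 24\right) - 175 = - \frac{2430}{97} - 175 = - \frac{19405}{97}$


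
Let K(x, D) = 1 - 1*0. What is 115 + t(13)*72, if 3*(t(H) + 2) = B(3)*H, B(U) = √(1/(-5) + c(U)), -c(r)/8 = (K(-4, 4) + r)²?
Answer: -29 + 312*I*√3205/5 ≈ -29.0 + 3532.6*I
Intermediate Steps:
K(x, D) = 1 (K(x, D) = 1 + 0 = 1)
c(r) = -8*(1 + r)²
B(U) = √(-⅕ - 8*(1 + U)²) (B(U) = √(1/(-5) - 8*(1 + U)²) = √(-⅕ - 8*(1 + U)²))
t(H) = -2 + I*H*√3205/15 (t(H) = -2 + ((√(-5 - 200*(1 + 3)²)/5)*H)/3 = -2 + ((√(-5 - 200*4²)/5)*H)/3 = -2 + ((√(-5 - 200*16)/5)*H)/3 = -2 + ((√(-5 - 3200)/5)*H)/3 = -2 + ((√(-3205)/5)*H)/3 = -2 + (((I*√3205)/5)*H)/3 = -2 + ((I*√3205/5)*H)/3 = -2 + (I*H*√3205/5)/3 = -2 + I*H*√3205/15)
115 + t(13)*72 = 115 + (-2 + (1/15)*I*13*√3205)*72 = 115 + (-2 + 13*I*√3205/15)*72 = 115 + (-144 + 312*I*√3205/5) = -29 + 312*I*√3205/5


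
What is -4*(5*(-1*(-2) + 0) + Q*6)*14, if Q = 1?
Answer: -896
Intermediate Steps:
-4*(5*(-1*(-2) + 0) + Q*6)*14 = -4*(5*(-1*(-2) + 0) + 1*6)*14 = -4*(5*(2 + 0) + 6)*14 = -4*(5*2 + 6)*14 = -4*(10 + 6)*14 = -4*16*14 = -64*14 = -896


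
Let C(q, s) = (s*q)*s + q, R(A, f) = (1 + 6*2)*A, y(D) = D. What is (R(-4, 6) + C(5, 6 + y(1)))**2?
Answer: 39204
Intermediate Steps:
R(A, f) = 13*A (R(A, f) = (1 + 12)*A = 13*A)
C(q, s) = q + q*s**2 (C(q, s) = (q*s)*s + q = q*s**2 + q = q + q*s**2)
(R(-4, 6) + C(5, 6 + y(1)))**2 = (13*(-4) + 5*(1 + (6 + 1)**2))**2 = (-52 + 5*(1 + 7**2))**2 = (-52 + 5*(1 + 49))**2 = (-52 + 5*50)**2 = (-52 + 250)**2 = 198**2 = 39204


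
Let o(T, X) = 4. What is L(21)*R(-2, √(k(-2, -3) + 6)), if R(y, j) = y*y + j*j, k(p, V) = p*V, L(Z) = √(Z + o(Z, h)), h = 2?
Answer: 80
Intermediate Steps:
L(Z) = √(4 + Z) (L(Z) = √(Z + 4) = √(4 + Z))
k(p, V) = V*p
R(y, j) = j² + y² (R(y, j) = y² + j² = j² + y²)
L(21)*R(-2, √(k(-2, -3) + 6)) = √(4 + 21)*((√(-3*(-2) + 6))² + (-2)²) = √25*((√(6 + 6))² + 4) = 5*((√12)² + 4) = 5*((2*√3)² + 4) = 5*(12 + 4) = 5*16 = 80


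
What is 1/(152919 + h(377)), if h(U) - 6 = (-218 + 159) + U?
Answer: 1/153243 ≈ 6.5256e-6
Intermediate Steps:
h(U) = -53 + U (h(U) = 6 + ((-218 + 159) + U) = 6 + (-59 + U) = -53 + U)
1/(152919 + h(377)) = 1/(152919 + (-53 + 377)) = 1/(152919 + 324) = 1/153243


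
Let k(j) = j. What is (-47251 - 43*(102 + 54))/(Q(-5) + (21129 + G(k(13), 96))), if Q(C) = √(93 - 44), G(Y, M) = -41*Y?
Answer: -53959/20603 ≈ -2.6190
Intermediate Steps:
Q(C) = 7 (Q(C) = √49 = 7)
(-47251 - 43*(102 + 54))/(Q(-5) + (21129 + G(k(13), 96))) = (-47251 - 43*(102 + 54))/(7 + (21129 - 41*13)) = (-47251 - 43*156)/(7 + (21129 - 533)) = (-47251 - 6708)/(7 + 20596) = -53959/20603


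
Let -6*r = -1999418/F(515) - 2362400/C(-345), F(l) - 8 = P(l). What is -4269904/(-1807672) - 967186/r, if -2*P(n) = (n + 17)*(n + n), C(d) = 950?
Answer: -3409432969325876030/1458185746759663 ≈ -2338.1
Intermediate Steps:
P(n) = -n*(17 + n) (P(n) = -(n + 17)*(n + n)/2 = -(17 + n)*2*n/2 = -n*(17 + n))
F(l) = 8 - l*(17 + l)
r = 6453320057/15616404 (r = -(-1999418/(8 - 1*515*(17 + 515)) - 2362400/950)/6 = -(-1999418/(8 - 1*515*532) - 2362400*1/950)/6 = -(-1999418/(8 - 273980) - 47248/19)/6 = -(-1999418/(-273972) - 47248/19)/6 = -(-1999418*(-1/273972) - 47248/19)/6 = -(999709/136986 - 47248/19)/6 = -⅙*(-6453320057/2602734) = 6453320057/15616404 ≈ 413.24)
-4269904/(-1807672) - 967186/r = -4269904/(-1807672) - 967186/6453320057/15616404 = -4269904*(-1/1807672) - 967186*15616404/6453320057 = 533738/225959 - 15103967319144/6453320057 = -3409432969325876030/1458185746759663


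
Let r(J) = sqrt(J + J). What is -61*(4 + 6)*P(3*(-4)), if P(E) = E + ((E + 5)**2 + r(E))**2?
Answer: -1442650 - 119560*I*sqrt(6) ≈ -1.4427e+6 - 2.9286e+5*I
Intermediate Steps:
r(J) = sqrt(2)*sqrt(J) (r(J) = sqrt(2*J) = sqrt(2)*sqrt(J))
P(E) = E + ((5 + E)**2 + sqrt(2)*sqrt(E))**2 (P(E) = E + ((E + 5)**2 + sqrt(2)*sqrt(E))**2 = E + ((5 + E)**2 + sqrt(2)*sqrt(E))**2)
-61*(4 + 6)*P(3*(-4)) = -61*(4 + 6)*(3*(-4) + ((5 + 3*(-4))**2 + sqrt(2)*sqrt(3*(-4)))**2) = -610*(-12 + ((5 - 12)**2 + sqrt(2)*sqrt(-12))**2) = -610*(-12 + ((-7)**2 + sqrt(2)*(2*I*sqrt(3)))**2) = -610*(-12 + (49 + 2*I*sqrt(6))**2) = -61*(-120 + 10*(49 + 2*I*sqrt(6))**2) = 7320 - 610*(49 + 2*I*sqrt(6))**2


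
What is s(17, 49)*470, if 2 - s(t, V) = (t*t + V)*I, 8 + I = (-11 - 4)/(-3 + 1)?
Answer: 80370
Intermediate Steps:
I = -½ (I = -8 + (-11 - 4)/(-3 + 1) = -8 - 15/(-2) = -8 - 15*(-½) = -8 + 15/2 = -½ ≈ -0.50000)
s(t, V) = 2 + V/2 + t²/2 (s(t, V) = 2 - (t*t + V)*(-1)/2 = 2 - (t² + V)*(-1)/2 = 2 - (V + t²)*(-1)/2 = 2 - (-V/2 - t²/2) = 2 + (V/2 + t²/2) = 2 + V/2 + t²/2)
s(17, 49)*470 = (2 + (½)*49 + (½)*17²)*470 = (2 + 49/2 + (½)*289)*470 = (2 + 49/2 + 289/2)*470 = 171*470 = 80370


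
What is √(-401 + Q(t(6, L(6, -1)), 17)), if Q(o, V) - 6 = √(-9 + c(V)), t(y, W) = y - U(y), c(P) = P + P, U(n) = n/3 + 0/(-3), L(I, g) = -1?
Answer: I*√390 ≈ 19.748*I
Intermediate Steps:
U(n) = n/3 (U(n) = n*(⅓) + 0*(-⅓) = n/3 + 0 = n/3)
c(P) = 2*P
t(y, W) = 2*y/3 (t(y, W) = y - y/3 = 2*y/3)
Q(o, V) = 6 + √(-9 + 2*V)
√(-401 + Q(t(6, L(6, -1)), 17)) = √(-401 + (6 + √(-9 + 2*17))) = √(-401 + (6 + √(-9 + 34))) = √(-401 + (6 + √25)) = √(-401 + (6 + 5)) = √(-401 + 11) = √(-390) = I*√390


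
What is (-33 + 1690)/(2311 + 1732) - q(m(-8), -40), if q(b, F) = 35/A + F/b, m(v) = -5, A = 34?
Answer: -1184863/137462 ≈ -8.6196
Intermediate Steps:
q(b, F) = 35/34 + F/b
(-33 + 1690)/(2311 + 1732) - q(m(-8), -40) = (-33 + 1690)/(2311 + 1732) - (35/34 - 40/(-5)) = 1657/4043 - (35/34 - 40*(-⅕)) = 1657*(1/4043) - (35/34 + 8) = 1657/4043 - 1*307/34 = 1657/4043 - 307/34 = -1184863/137462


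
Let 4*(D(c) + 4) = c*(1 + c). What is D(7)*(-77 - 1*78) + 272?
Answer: -1278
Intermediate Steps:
D(c) = -4 + c*(1 + c)/4 (D(c) = -4 + (c*(1 + c))/4 = -4 + c*(1 + c)/4)
D(7)*(-77 - 1*78) + 272 = (-4 + (¼)*7 + (¼)*7²)*(-77 - 1*78) + 272 = (-4 + 7/4 + (¼)*49)*(-77 - 78) + 272 = (-4 + 7/4 + 49/4)*(-155) + 272 = 10*(-155) + 272 = -1550 + 272 = -1278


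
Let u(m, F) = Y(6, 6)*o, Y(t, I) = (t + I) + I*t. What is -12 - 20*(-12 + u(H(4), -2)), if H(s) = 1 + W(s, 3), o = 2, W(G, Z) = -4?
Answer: -1692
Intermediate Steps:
Y(t, I) = I + t + I*t (Y(t, I) = (I + t) + I*t = I + t + I*t)
H(s) = -3 (H(s) = 1 - 4 = -3)
u(m, F) = 96 (u(m, F) = (6 + 6 + 6*6)*2 = (6 + 6 + 36)*2 = 48*2 = 96)
-12 - 20*(-12 + u(H(4), -2)) = -12 - 20*(-12 + 96) = -12 - 20*84 = -12 - 1680 = -1692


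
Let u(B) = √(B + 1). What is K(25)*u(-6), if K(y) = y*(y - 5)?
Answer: 500*I*√5 ≈ 1118.0*I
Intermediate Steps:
u(B) = √(1 + B)
K(y) = y*(-5 + y)
K(25)*u(-6) = (25*(-5 + 25))*√(1 - 6) = (25*20)*√(-5) = 500*(I*√5) = 500*I*√5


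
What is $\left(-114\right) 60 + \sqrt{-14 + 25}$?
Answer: $-6840 + \sqrt{11} \approx -6836.7$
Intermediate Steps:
$\left(-114\right) 60 + \sqrt{-14 + 25} = -6840 + \sqrt{11}$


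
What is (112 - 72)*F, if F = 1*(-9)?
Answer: -360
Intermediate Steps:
F = -9
(112 - 72)*F = (112 - 72)*(-9) = 40*(-9) = -360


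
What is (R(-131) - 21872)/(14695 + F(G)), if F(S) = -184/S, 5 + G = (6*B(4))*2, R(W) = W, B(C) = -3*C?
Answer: -3278447/2189739 ≈ -1.4972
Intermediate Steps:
G = -149 (G = -5 + (6*(-3*4))*2 = -5 + (6*(-12))*2 = -5 - 72*2 = -5 - 144 = -149)
(R(-131) - 21872)/(14695 + F(G)) = (-131 - 21872)/(14695 - 184/(-149)) = -22003/(14695 - 184*(-1/149)) = -22003/(14695 + 184/149) = -22003/2189739/149 = -22003*149/2189739 = -3278447/2189739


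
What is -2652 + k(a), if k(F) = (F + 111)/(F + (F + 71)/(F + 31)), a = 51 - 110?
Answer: -21223/8 ≈ -2652.9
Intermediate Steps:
a = -59
k(F) = (111 + F)/(F + (71 + F)/(31 + F))
-2652 + k(a) = -2652 + (3441 + (-59)² + 142*(-59))/(71 + (-59)² + 32*(-59)) = -2652 + (3441 + 3481 - 8378)/(71 + 3481 - 1888) = -2652 - 1456/1664 = -2652 + (1/1664)*(-1456) = -2652 - 7/8 = -21223/8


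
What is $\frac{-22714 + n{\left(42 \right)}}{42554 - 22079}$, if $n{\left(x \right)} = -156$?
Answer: $- \frac{4574}{4095} \approx -1.117$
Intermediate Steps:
$\frac{-22714 + n{\left(42 \right)}}{42554 - 22079} = \frac{-22714 - 156}{42554 - 22079} = - \frac{22870}{20475} = \left(-22870\right) \frac{1}{20475} = - \frac{4574}{4095}$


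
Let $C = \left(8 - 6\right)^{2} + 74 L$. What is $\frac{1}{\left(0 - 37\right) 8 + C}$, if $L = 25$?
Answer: $\frac{1}{1558} \approx 0.00064185$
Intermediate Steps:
$C = 1854$ ($C = \left(8 - 6\right)^{2} + 74 \cdot 25 = 2^{2} + 1850 = 4 + 1850 = 1854$)
$\frac{1}{\left(0 - 37\right) 8 + C} = \frac{1}{\left(0 - 37\right) 8 + 1854} = \frac{1}{\left(-37\right) 8 + 1854} = \frac{1}{-296 + 1854} = \frac{1}{1558}$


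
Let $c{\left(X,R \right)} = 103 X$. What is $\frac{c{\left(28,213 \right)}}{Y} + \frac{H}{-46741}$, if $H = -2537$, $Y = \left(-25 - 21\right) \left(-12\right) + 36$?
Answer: $\frac{113200}{22827} \approx 4.959$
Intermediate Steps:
$Y = 588$ ($Y = \left(-46\right) \left(-12\right) + 36 = 552 + 36 = 588$)
$\frac{c{\left(28,213 \right)}}{Y} + \frac{H}{-46741} = \frac{103 \cdot 28}{588} - \frac{2537}{-46741} = 2884 \cdot \frac{1}{588} - - \frac{59}{1087} = \frac{103}{21} + \frac{59}{1087} = \frac{113200}{22827}$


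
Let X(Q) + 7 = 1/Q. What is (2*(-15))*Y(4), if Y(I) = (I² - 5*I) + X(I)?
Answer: 645/2 ≈ 322.50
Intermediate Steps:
X(Q) = -7 + 1/Q
Y(I) = -7 + 1/I + I² - 5*I (Y(I) = (I² - 5*I) + (-7 + 1/I) = -7 + 1/I + I² - 5*I)
(2*(-15))*Y(4) = (2*(-15))*(-7 + 1/4 + 4² - 5*4) = -30*(-7 + ¼ + 16 - 20) = -30*(-43/4) = 645/2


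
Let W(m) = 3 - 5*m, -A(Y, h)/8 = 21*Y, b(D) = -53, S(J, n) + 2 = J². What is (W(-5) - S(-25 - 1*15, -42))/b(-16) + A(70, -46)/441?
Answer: 470/159 ≈ 2.9560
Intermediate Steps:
S(J, n) = -2 + J²
A(Y, h) = -168*Y
(W(-5) - S(-25 - 1*15, -42))/b(-16) + A(70, -46)/441 = ((3 - 5*(-5)) - (-2 + (-25 - 1*15)²))/(-53) - 168*70/441 = ((3 + 25) - (-2 + (-25 - 15)²))*(-1/53) - 11760*1/441 = (28 - (-2 + (-40)²))*(-1/53) - 80/3 = (28 - (-2 + 1600))*(-1/53) - 80/3 = (28 - 1*1598)*(-1/53) - 80/3 = (28 - 1598)*(-1/53) - 80/3 = -1570*(-1/53) - 80/3 = 1570/53 - 80/3 = 470/159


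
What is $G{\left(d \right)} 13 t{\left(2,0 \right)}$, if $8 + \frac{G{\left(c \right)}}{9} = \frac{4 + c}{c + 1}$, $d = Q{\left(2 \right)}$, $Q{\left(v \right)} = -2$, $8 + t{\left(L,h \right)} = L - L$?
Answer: $9360$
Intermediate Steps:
$t{\left(L,h \right)} = -8$ ($t{\left(L,h \right)} = -8 + \left(L - L\right) = -8 + 0 = -8$)
$d = -2$
$G{\left(c \right)} = -72 + \frac{9 \left(4 + c\right)}{1 + c}$ ($G{\left(c \right)} = -72 + 9 \frac{4 + c}{c + 1} = -72 + 9 \frac{4 + c}{1 + c} = -72 + \frac{9 \left(4 + c\right)}{1 + c}$)
$G{\left(d \right)} 13 t{\left(2,0 \right)} = \frac{9 \left(-4 - -14\right)}{1 - 2} \cdot 13 \left(-8\right) = \frac{9 \left(-4 + 14\right)}{-1} \cdot 13 \left(-8\right) = 9 \left(-1\right) 10 \cdot 13 \left(-8\right) = \left(-90\right) 13 \left(-8\right) = \left(-1170\right) \left(-8\right) = 9360$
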